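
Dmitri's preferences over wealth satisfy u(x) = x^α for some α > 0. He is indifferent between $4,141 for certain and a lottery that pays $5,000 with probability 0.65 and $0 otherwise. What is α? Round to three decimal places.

EU(lottery) = 0.65·5000^α + 0.35·0 = 0.65·5000^α.
Equating: 4141^α = 0.65·5000^α, i.e. 0.8282^α = 0.65.
Taking logs: α·ln(4141/5000) = ln(0.65), so α = -0.430783 / -0.188501 ≈ 2.285.

α ≈ 2.285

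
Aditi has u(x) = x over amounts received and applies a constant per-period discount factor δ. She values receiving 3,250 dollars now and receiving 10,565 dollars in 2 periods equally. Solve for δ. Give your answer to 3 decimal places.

Indifference means u(3250) = δ^2 · u(10565), so δ^2 = u(3250)/u(10565).
With u(x) = x: δ^2 = 3250/10565 = 0.30762.
So δ = 0.30762^(1/2) ≈ 0.555.

δ ≈ 0.555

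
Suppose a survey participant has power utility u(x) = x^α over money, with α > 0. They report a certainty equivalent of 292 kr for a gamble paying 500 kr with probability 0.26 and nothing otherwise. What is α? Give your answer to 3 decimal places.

EU(lottery) = 0.26·500^α + 0.74·0 = 0.26·500^α.
Indifference: 292^α = 0.26·500^α, so (292/500)^α = 0.26.
Taking logs: α·ln(292/500) = ln(0.26), so α = -1.347074 / -0.537854 ≈ 2.505.

α ≈ 2.505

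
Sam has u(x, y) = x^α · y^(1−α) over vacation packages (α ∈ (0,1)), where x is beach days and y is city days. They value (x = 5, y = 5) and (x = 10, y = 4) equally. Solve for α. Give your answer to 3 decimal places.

α ≈ 0.244

Indifference: 5^α · 5^(1−α) = 10^α · 4^(1−α).
Taking logs: α·ln 5 + (1−α)·ln 5 = α·ln 10 + (1−α)·ln 4, i.e. α·-0.693147 = (1−α)·-0.223144.
So α/(1−α) = (-0.223144)/(-0.693147) = 0.321929, and α = 0.321929/1.321929 ≈ 0.244.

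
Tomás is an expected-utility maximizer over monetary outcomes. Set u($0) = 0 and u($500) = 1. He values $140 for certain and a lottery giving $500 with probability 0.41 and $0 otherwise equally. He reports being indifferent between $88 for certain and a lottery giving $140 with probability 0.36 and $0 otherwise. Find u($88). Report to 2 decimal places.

First, u($140) = 0.41·u($500) + 0.59·u($0) = 0.41.
The second indifference gives u($88) = 0.36·u($140) + 0.64·u($0) = 0.36·0.41 + 0.64·0.00 = 0.1476.

0.15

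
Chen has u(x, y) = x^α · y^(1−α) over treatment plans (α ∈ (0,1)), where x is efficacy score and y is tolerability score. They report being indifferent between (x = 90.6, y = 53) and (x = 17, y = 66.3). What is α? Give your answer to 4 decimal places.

α ≈ 0.1180

Set the two utilities equal: 90.6^α·53^(1−α) = 17^α·66.3^(1−α).
(90.6/17)^α = (66.3/53)^(1−α); take logs: α·ln(90.6/17) = (1−α)·ln(66.3/53), i.e. α·1.6732409 = (1−α)·0.2238980.
So α/(1−α) = (0.2238980)/(1.6732409) = 0.1338110, and α = 0.1338110/1.1338110 ≈ 0.1180.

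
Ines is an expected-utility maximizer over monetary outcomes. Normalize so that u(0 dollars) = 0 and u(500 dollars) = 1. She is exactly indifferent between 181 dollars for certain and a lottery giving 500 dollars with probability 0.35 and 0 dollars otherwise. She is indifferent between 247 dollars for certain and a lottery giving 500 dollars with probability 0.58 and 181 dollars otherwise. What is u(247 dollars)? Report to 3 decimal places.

The first gamble pins u(181 dollars): it must equal 0.35·1 + 0.65·0 = 0.35.
The second indifference gives u(247 dollars) = 0.58·u(500 dollars) + 0.42·u(181 dollars) = 0.58·1.00 + 0.42·0.35 = 0.7270.

0.727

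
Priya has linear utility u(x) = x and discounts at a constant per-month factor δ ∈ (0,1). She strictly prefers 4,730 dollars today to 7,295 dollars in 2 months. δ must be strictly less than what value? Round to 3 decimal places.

δ < 0.805

Under u(x) = x this choice says 4730 > δ^2·7295.
So δ^2 < 4730/7295 = 0.64839; taking the square root of both positive sides preserves the inequality.
δ < 0.64839^(1/2) = 0.805.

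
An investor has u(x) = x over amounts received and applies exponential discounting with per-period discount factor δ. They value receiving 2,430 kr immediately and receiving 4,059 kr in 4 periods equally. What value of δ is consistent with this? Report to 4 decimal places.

The payoff in 4 periods is discounted by δ^4, so u(2430) = δ^4·u(4059) and δ^4 = u(2430)/u(4059).
With u(x) = x: δ^4 = 2430/4059 = 0.59867.
Hence δ = (0.59867)^(1/4) = 0.879623.

δ ≈ 0.8796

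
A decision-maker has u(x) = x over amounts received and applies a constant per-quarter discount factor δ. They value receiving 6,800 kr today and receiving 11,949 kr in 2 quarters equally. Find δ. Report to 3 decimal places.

The payoff in 2 quarters is discounted by δ^2, so u(6800) = δ^2·u(11949) and δ^2 = u(6800)/u(11949).
With u(x) = x: δ^2 = 6800/11949 = 0.56909.
Hence δ = (0.56909)^(1/2) = 0.75438.

δ ≈ 0.754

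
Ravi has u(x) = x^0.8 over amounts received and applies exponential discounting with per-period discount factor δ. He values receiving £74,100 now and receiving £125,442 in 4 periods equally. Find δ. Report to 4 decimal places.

δ ≈ 0.9001

Indifference means u(74100) = δ^4 · u(125442), so δ^4 = u(74100)/u(125442).
Since u(x) = x^0.8, δ^4 = (74100/125442)^0.8 = 0.59071^0.8 = 0.65630.
Hence δ = (0.65630)^(1/4) = 0.900067.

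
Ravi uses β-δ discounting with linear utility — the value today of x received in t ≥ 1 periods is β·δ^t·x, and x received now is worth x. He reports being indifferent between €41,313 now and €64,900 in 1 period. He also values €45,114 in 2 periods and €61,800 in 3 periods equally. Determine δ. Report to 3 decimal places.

δ ≈ 0.730

From the later pair, β·δ^2·45114 = β·δ^3·61800; dividing through, δ = 45114/61800 = 0.73000.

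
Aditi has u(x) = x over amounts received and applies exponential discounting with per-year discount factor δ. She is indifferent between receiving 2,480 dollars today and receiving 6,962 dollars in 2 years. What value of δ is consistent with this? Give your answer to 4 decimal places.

Equating discounted utilities: u(2480) = δ^2·u(6962) ⇒ δ^2 = u(2480)/u(6962).
With u(x) = x: δ^2 = 2480/6962 = 0.35622.
Taking the square root: δ = 0.35622^(1/2) ≈ 0.5968.

δ ≈ 0.5968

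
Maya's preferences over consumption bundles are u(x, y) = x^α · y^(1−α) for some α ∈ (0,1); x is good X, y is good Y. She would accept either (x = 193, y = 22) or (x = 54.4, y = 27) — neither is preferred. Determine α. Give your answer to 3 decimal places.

α ≈ 0.139

The Cobb–Douglas utilities coincide, so 193^α·22^(1−α) = 54.4^α·27^(1−α).
Taking logs: α·ln 193 + (1−α)·ln 22 = α·ln 54.4 + (1−α)·ln 27, i.e. α·1.266326 = (1−α)·0.204794.
With A = 1.266326 and B = 0.204794: α·A = (1−α)·B, so α = B/(A+B) = 0.204794/1.471120 ≈ 0.139.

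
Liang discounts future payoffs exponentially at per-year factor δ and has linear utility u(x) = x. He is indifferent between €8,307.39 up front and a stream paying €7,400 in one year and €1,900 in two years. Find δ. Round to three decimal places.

The stream is worth 7400δ + 1900δ² today, so 7400δ + 1900δ² = 8307.39.
That is, 1900δ² + 7400δ − 8307.39 = 0, a quadratic in δ.
By the quadratic formula (taking the positive root), δ = (−7400 + √117896164.00) / 3800 ≈ 0.910.

δ ≈ 0.910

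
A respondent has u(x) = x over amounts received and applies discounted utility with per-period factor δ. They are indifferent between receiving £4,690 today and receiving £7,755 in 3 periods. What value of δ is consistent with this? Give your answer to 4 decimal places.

δ ≈ 0.8457

Equating discounted utilities: u(4690) = δ^3·u(7755) ⇒ δ^3 = u(4690)/u(7755).
With u(x) = x: δ^3 = 4690/7755 = 0.60477.
So δ = 0.60477^(1/3) ≈ 0.8457.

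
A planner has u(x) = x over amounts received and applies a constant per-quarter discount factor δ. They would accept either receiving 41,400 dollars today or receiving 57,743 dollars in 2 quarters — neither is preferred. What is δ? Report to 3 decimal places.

δ ≈ 0.847

Equating discounted utilities: u(41400) = δ^2·u(57743) ⇒ δ^2 = u(41400)/u(57743).
With u(x) = x: δ^2 = 41400/57743 = 0.71697.
So δ = 0.71697^(1/2) ≈ 0.847.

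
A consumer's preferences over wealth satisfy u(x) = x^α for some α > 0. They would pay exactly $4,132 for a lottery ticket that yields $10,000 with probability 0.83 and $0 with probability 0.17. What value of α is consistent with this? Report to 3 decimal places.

The lottery's expected utility is 0.83·u(10000) + 0.17·u(0) = 0.83·10000^α (since u(0) = 0 for α > 0).
Indifference: 4132^α = 0.83·10000^α, so (4132/10000)^α = 0.83.
α = ln(0.83) / ln(4132/10000) = -0.186330/-0.883824 ≈ 0.211.

α ≈ 0.211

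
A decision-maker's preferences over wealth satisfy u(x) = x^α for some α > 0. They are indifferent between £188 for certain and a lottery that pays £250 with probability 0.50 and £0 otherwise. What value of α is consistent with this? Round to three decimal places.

α ≈ 2.432

EU(lottery) = 0.50·250^α + 0.50·0 = 0.50·250^α.
Indifference: 188^α = 0.50·250^α, so (188/250)^α = 0.50.
Taking logs: α·ln(188/250) = ln(0.50), so α = -0.693147 / -0.285019 ≈ 2.432.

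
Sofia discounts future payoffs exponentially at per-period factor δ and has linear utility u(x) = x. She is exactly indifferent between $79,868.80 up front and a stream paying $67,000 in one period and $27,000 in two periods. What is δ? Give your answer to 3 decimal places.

Equating present values: 79868.80 = 67000δ + 27000δ².
So 27000δ² + 67000δ − 79868.80 = 0.
By the quadratic formula (taking the positive root), δ = (−67000 + √13114830400.00) / 54000 ≈ 0.880.

δ ≈ 0.880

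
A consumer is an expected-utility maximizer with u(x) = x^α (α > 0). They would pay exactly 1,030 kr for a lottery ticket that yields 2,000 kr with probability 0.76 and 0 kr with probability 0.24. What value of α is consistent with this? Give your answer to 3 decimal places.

α ≈ 0.414

EU(lottery) = 0.76·2000^α + 0.24·0 = 0.76·2000^α.
Equating: 1030^α = 0.76·2000^α, i.e. 0.5150^α = 0.76.
Take logs: α = ln 0.76 / ln(1030/2000) ≈ 0.41356.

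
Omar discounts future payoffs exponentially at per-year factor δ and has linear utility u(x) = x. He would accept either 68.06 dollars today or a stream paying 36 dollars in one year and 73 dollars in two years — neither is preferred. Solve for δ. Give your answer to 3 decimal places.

The stream is worth 36δ + 73δ² today, so 36δ + 73δ² = 68.06.
That is, 73δ² + 36δ − 68.06 = 0, a quadratic in δ.
δ = (−36 + √(36² + 4·73·68.06)) / (2·73) = (−36 + √21169.52) / 146 ≈ 0.750.

δ ≈ 0.750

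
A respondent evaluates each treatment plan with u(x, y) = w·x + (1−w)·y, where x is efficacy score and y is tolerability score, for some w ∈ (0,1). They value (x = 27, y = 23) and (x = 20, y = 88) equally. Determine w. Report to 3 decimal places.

Indifference: w·27 + (1−w)·23 = w·20 + (1−w)·88.
Rearranging, 7·w − 65·(1−w) = 0.
The marginal rate of substitution is 65/7, so w = 65/(7+65) = 0.903.

w = 0.903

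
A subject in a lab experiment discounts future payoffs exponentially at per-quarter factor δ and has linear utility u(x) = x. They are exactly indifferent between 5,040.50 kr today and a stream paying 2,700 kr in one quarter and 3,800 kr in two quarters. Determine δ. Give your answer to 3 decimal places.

δ ≈ 0.850

The stream is worth 2700δ + 3800δ² today, so 2700δ + 3800δ² = 5040.50.
So 3800δ² + 2700δ − 5040.50 = 0.
δ = (−2700 + √(2700² + 4·3800·5040.50)) / (2·3800) = (−2700 + √83905600.00) / 7600 ≈ 0.850.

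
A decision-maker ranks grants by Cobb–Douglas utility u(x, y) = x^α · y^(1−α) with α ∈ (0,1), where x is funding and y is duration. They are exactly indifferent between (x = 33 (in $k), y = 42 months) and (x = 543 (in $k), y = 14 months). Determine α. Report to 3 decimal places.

The Cobb–Douglas utilities coincide, so 33^α·42^(1−α) = 543^α·14^(1−α).
(33/543)^α = (14/42)^(1−α); take logs: α·ln(33/543) = (1−α)·ln(14/42), i.e. α·-2.800602 = (1−α)·-1.098612.
So α/(1−α) = (-1.098612)/(-2.800602) = 0.392277, and α = 0.392277/1.392277 ≈ 0.282.

α ≈ 0.282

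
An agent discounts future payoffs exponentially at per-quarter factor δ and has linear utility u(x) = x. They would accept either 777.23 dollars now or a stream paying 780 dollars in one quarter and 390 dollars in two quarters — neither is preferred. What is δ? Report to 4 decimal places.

The stream is worth 780δ + 390δ² today, so 780δ + 390δ² = 777.23.
So 390δ² + 780δ − 777.23 = 0.
The positive root is δ = [−780 + √(780² + 4·390·777.23)] / (2·390) = (−780 + 1349.399)/780 ≈ 0.7300.

δ ≈ 0.7300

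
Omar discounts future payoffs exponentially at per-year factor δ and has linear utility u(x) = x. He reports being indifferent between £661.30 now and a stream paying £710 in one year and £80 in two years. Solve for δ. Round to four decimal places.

The stream is worth 710δ + 80δ² today, so 710δ + 80δ² = 661.30.
Rearranged: 80δ² + 710δ − 661.30 = 0.
By the quadratic formula (taking the positive root), δ = (−710 + √715716.00) / 160 ≈ 0.8500.

δ ≈ 0.8500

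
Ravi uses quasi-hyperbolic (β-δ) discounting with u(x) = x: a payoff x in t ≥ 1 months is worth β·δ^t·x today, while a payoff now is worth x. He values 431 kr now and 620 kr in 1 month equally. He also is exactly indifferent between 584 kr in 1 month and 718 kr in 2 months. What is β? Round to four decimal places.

From the later pair, β·δ^1·584 = β·δ^2·718; dividing through, δ = 584/718 = 0.81337.
Substituting δ into 431 = β·δ·620: β = 431/(504.290) ≈ 0.8547.

β ≈ 0.8547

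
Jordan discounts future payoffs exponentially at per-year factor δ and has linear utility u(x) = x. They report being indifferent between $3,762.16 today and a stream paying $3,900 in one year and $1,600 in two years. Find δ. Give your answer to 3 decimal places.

δ ≈ 0.740

Equating present values: 3762.16 = 3900δ + 1600δ².
That is, 1600δ² + 3900δ − 3762.16 = 0, a quadratic in δ.
The positive root is δ = [−3900 + √(3900² + 4·1600·3762.16)] / (2·1600) = (−3900 + 6268.000)/3200 ≈ 0.740.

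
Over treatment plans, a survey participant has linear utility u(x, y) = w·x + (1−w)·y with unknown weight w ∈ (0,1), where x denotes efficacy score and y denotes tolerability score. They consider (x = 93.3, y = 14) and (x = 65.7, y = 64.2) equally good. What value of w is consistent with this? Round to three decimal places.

Equating utilities: w·93.3 + (1−w)·14 = w·65.7 + (1−w)·64.2.
w·(93.3−65.7) = (1−w)·(64.2−14), i.e. w·27.6 = (1−w)·50.2.
Hence w = 50.2/(27.6+50.2) = 50.2/77.8 = 0.645.

w = 0.645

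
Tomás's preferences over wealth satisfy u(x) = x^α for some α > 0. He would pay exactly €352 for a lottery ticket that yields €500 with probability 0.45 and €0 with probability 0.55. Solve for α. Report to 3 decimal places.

The lottery's expected utility is 0.45·u(500) + 0.55·u(0) = 0.45·500^α (since u(0) = 0 for α > 0).
Indifference: 352^α = 0.45·500^α, so (352/500)^α = 0.45.
Taking logs: α·ln(352/500) = ln(0.45), so α = -0.798508 / -0.350977 ≈ 2.275.

α ≈ 2.275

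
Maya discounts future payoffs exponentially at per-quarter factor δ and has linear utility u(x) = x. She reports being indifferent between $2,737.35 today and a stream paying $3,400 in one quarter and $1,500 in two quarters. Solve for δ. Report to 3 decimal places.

δ ≈ 0.630

Equating present values: 2737.35 = 3400δ + 1500δ².
That is, 1500δ² + 3400δ − 2737.35 = 0, a quadratic in δ.
By the quadratic formula (taking the positive root), δ = (−3400 + √27984100.00) / 3000 ≈ 0.630.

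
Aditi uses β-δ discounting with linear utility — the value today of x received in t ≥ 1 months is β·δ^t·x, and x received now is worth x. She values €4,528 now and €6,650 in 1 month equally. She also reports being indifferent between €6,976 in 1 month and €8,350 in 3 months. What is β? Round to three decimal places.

Both payoffs in the second observation are in the future, so β drops out: δ^1·6976 = δ^3·8350 ⇒ δ^2 = 6976/8350 = 0.83545, so δ = 0.91403.
The first indifference: 4528 = β·δ·6650, so β = 4528/(δ·6650) = 4528/(0.91403·6650) ≈ 0.745.

β ≈ 0.745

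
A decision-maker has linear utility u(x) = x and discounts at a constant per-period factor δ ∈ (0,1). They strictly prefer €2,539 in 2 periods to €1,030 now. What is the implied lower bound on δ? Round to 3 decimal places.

δ > 0.637

Comparing present values: 1030 < δ^2·2539.
So δ^2 > 1030/2539 = 0.40567; taking the square root of both positive sides preserves the inequality.
δ > 0.40567^(1/2) = 0.637.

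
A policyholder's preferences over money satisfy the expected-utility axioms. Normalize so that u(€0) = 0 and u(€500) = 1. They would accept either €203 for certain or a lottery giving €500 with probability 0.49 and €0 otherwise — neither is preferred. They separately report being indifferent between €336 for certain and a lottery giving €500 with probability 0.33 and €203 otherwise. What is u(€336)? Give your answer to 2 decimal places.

0.66

The first gamble pins u(€203): it must equal 0.49·1 + 0.51·0 = 0.49.
Then u(€336) = 0.33·u(€500) + 0.67·u(€203) = 0.33·1.00 + 0.67·0.49 = 0.6583.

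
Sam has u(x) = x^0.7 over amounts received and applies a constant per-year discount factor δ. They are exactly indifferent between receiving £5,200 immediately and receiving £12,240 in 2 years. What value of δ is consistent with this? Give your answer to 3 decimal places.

The payoff in 2 years is discounted by δ^2, so u(5200) = δ^2·u(12240) and δ^2 = u(5200)/u(12240).
Since u(x) = x^0.7, δ^2 = (5200/12240)^0.7 = 0.42484^0.7 = 0.54923.
So δ = 0.54923^(1/2) ≈ 0.741.

δ ≈ 0.741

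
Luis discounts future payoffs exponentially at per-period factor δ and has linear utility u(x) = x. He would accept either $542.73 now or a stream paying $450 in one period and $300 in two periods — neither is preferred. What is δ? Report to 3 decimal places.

Equating present values: 542.73 = 450δ + 300δ².
So 300δ² + 450δ − 542.73 = 0.
δ = (−450 + √(450² + 4·300·542.73)) / (2·300) = (−450 + √853776.00) / 600 ≈ 0.790.

δ ≈ 0.790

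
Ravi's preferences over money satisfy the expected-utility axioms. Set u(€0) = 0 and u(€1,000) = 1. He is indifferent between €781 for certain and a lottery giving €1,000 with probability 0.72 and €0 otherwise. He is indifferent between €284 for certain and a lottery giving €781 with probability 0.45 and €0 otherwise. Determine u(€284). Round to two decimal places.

0.32

First, u(€781) = 0.72·u(€1,000) + 0.28·u(€0) = 0.72.
Chaining: u(€284) = 0.45·0.72 + 0.55·0.00 = 0.3240.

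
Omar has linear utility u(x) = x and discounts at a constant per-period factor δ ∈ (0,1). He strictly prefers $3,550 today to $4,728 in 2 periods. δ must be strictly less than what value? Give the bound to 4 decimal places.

δ < 0.8665

The preference means 3550 > δ^2·4728.
So δ^2 < 3550/4728 = 0.75085; taking the square root of both positive sides preserves the inequality.
δ < (3550/4728)^(1/2) ≈ 0.8665.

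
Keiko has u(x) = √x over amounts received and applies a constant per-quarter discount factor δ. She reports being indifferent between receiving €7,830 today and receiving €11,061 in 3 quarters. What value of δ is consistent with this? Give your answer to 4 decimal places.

δ ≈ 0.9440

Indifference means u(7830) = δ^3 · u(11061), so δ^3 = u(7830)/u(11061).
Since u(x) = √x, δ^3 = √(7830/11061) = 0.84136.
Hence δ = (0.84136)^(1/3) = 0.944049.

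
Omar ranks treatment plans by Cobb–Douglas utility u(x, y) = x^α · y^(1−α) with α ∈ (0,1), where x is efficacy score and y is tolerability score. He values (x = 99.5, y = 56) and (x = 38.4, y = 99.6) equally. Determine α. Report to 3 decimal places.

The Cobb–Douglas utilities coincide, so 99.5^α·56^(1−α) = 38.4^α·99.6^(1−α).
Rearrange to (99.5/38.4)^α = (99.6/56)^(1−α) and take logs: α·0.952100 = (1−α)·0.575810.
Thus α·(1.527910) = 0.575810, so α = 0.575810/1.527910 ≈ 0.377.

α ≈ 0.377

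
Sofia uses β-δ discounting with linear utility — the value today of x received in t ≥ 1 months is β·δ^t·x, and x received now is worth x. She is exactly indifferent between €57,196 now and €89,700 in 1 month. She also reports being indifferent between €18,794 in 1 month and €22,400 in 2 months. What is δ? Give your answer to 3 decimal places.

δ ≈ 0.839

The second indifference involves only future payoffs, so β cancels: β·δ^1·18794 = β·δ^2·22400, giving δ = 18794/22400 = 0.83902.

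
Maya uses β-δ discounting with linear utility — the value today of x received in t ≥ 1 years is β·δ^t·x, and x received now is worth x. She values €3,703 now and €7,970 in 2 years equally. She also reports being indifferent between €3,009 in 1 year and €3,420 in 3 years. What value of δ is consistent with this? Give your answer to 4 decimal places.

From the later pair, β·δ^1·3009 = β·δ^3·3420; dividing through, δ^2 = 3009/3420 = 0.87982, so δ = 0.93799.

δ ≈ 0.9380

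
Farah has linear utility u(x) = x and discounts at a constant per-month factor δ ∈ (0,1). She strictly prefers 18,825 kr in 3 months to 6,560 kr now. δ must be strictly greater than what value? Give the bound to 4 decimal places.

δ > 0.7037

Comparing present values: 6560 < δ^3·18825.
So δ^3 > 6560/18825 = 0.34847; taking the cube root of both positive sides preserves the inequality.
δ > (6560/18825)^(1/3) ≈ 0.7037.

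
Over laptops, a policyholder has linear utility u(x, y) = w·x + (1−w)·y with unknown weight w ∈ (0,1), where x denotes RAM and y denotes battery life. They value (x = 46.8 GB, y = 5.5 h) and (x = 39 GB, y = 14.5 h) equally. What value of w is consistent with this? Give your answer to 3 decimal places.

w = 0.536

Indifference: w·46.8 + (1−w)·5.5 = w·39 + (1−w)·14.5.
Rearranging, 7.8·w − 9·(1−w) = 0.
Hence w = 9/(7.8+9) = 9/16.8 = 0.536.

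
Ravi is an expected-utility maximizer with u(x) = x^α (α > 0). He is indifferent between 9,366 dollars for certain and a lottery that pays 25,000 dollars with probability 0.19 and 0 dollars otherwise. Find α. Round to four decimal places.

Since u(0) = 0, the lottery's EU is 0.19·25000^α.
Indifference: 9366^α = 0.19·25000^α, so (9366/25000)^α = 0.19.
α = ln(0.19) / ln(9366/25000) = -1.6607312/-0.9817897 ≈ 1.6915.

α ≈ 1.6915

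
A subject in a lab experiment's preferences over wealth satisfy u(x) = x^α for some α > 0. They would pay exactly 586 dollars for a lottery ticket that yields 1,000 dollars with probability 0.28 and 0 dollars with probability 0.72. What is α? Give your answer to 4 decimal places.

Since u(0) = 0, the lottery's EU is 0.28·1000^α.
Indifference: 586^α = 0.28·1000^α, so (586/1000)^α = 0.28.
Take logs: α = ln 0.28 / ln(586/1000) ≈ 2.381888.

α ≈ 2.3819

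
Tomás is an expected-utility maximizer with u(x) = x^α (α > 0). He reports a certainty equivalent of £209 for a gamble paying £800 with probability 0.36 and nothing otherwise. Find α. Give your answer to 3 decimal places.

Since u(0) = 0, the lottery's EU is 0.36·800^α.
Indifference: 209^α = 0.36·800^α, so (209/800)^α = 0.36.
Take logs: α = ln 0.36 / ln(209/800) ≈ 0.76113.

α ≈ 0.761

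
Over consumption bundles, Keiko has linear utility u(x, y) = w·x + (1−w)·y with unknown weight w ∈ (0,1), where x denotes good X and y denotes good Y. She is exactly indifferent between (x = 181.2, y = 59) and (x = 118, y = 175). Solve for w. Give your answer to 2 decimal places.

u(181.2,59) = u(118,175) means w·181.2 + (1−w)·59 = w·118 + (1−w)·175.
w·(181.2−118) = (1−w)·(175−59), i.e. w·63.2 = (1−w)·116.
Hence w = 116/(63.2+116) = 116/179.2 = 0.65.

w = 0.65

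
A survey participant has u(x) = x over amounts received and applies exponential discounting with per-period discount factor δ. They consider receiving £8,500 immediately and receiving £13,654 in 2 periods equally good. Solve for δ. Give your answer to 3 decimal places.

δ ≈ 0.789

Equating discounted utilities: u(8500) = δ^2·u(13654) ⇒ δ^2 = u(8500)/u(13654).
With u(x) = x: δ^2 = 8500/13654 = 0.62253.
Hence δ = (0.62253)^(1/2) = 0.78900.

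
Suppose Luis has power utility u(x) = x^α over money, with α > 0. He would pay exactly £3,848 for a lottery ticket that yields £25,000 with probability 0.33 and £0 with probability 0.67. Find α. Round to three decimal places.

The lottery's expected utility is 0.33·u(25000) + 0.67·u(0) = 0.33·25000^α (since u(0) = 0 for α > 0).
Setting u(3848) equal to that: 3848^α = 0.33·25000^α ⇒ (3848/25000)^α = 0.33.
Take logs: α = ln 0.33 / ln(3848/25000) ≈ 0.59245.

α ≈ 0.592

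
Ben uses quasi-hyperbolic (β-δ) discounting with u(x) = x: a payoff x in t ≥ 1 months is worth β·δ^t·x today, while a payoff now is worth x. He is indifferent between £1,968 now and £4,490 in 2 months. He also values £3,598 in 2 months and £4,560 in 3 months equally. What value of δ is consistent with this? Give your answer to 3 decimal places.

δ ≈ 0.789

From the later pair, β·δ^2·3598 = β·δ^3·4560; dividing through, δ = 3598/4560 = 0.78904.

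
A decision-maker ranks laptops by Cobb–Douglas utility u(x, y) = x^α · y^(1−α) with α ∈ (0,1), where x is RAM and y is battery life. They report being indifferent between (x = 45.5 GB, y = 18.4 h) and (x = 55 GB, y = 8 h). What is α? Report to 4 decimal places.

α ≈ 0.8146

Set the two utilities equal: 45.5^α·18.4^(1−α) = 55^α·8^(1−α).
Rearrange to (45.5/55)^α = (8/18.4)^(1−α) and take logs: α·-0.1896209 = (1−α)·-0.8329091.
Thus α·(-1.0225300) = -0.8329091, so α = -0.8329091/-1.0225300 ≈ 0.8146.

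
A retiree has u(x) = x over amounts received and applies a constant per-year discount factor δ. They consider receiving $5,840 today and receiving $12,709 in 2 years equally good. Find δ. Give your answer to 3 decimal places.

δ ≈ 0.678

Equating discounted utilities: u(5840) = δ^2·u(12709) ⇒ δ^2 = u(5840)/u(12709).
With u(x) = x: δ^2 = 5840/12709 = 0.45952.
So δ = 0.45952^(1/2) ≈ 0.678.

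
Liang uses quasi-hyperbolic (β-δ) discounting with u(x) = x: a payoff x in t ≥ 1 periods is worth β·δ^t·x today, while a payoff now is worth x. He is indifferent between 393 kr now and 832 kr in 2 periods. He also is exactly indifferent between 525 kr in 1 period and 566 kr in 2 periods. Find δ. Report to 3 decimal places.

δ ≈ 0.928

Both payoffs in the second observation are in the future, so β drops out: δ^1·525 = δ^2·566 ⇒ δ = 525/566 = 0.92756.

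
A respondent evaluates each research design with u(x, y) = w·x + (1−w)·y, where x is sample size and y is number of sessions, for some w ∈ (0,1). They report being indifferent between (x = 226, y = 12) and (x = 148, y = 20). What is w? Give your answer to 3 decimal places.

w = 0.093

Indifference: w·226 + (1−w)·12 = w·148 + (1−w)·20.
Rearranging, 78·w − 8·(1−w) = 0.
So w/(1−w) = 8/78 = 0.1026, giving w = 8/(78+8) = 0.093.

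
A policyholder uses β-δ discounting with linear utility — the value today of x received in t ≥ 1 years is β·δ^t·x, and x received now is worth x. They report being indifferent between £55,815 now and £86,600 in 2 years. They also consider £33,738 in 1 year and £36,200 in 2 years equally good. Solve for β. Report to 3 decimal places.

β ≈ 0.742

The second indifference involves only future payoffs, so β cancels: β·δ^1·33738 = β·δ^2·36200, giving δ = 33738/36200 = 0.93199.
Now use the now-vs-future pair: 55815 = β·δ^2·86600 gives β = 55815/(0.86860·86600) ≈ 0.742.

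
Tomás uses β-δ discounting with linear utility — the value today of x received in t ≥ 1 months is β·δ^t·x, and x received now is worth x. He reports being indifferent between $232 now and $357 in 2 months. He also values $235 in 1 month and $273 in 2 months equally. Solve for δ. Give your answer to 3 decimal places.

Both payoffs in the second observation are in the future, so β drops out: δ^1·235 = δ^2·273 ⇒ δ = 235/273 = 0.86081.

δ ≈ 0.861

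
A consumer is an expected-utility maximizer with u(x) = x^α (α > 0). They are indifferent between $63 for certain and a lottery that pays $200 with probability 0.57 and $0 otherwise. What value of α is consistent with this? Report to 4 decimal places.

α ≈ 0.4866

Since u(0) = 0, the lottery's EU is 0.57·200^α.
Setting u(63) equal to that: 63^α = 0.57·200^α ⇒ (63/200)^α = 0.57.
α = ln(0.57) / ln(63/200) = -0.5621189/-1.1551826 ≈ 0.4866.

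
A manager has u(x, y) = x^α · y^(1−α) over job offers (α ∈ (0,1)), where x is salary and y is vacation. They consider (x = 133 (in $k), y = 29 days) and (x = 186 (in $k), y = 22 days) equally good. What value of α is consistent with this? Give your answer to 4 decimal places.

α ≈ 0.4517

The Cobb–Douglas utilities coincide, so 133^α·29^(1−α) = 186^α·22^(1−α).
(133/186)^α = (22/29)^(1−α); take logs: α·ln(133/186) = (1−α)·ln(22/29), i.e. α·-0.3353975 = (1−α)·-0.2762534.
Thus α·(-0.6116509) = -0.2762534, so α = -0.2762534/-0.6116509 ≈ 0.4517.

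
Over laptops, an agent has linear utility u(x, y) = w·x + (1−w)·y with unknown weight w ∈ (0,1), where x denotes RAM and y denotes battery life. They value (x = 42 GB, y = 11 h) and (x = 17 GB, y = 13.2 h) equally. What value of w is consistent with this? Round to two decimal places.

Indifference: w·42 + (1−w)·11 = w·17 + (1−w)·13.2.
w·(42−17) = (1−w)·(13.2−11), i.e. w·25 = (1−w)·2.2.
So w/(1−w) = 2.2/25 = 0.0880, giving w = 2.2/(25+2.2) = 0.08.

w = 0.08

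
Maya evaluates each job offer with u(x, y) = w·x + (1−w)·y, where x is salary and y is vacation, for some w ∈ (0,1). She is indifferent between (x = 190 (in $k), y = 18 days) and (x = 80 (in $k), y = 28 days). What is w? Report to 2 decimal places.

w = 0.08

u(190,18) = u(80,28) means w·190 + (1−w)·18 = w·80 + (1−w)·28.
Collecting terms: w·110 = (1−w)·10.
The marginal rate of substitution is 10/110, so w = 10/(110+10) = 0.08.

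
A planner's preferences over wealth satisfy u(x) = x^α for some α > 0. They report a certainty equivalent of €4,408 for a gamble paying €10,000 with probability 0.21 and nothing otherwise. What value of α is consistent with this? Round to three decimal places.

α ≈ 1.905

EU(lottery) = 0.21·10000^α + 0.79·0 = 0.21·10000^α.
Indifference: 4408^α = 0.21·10000^α, so (4408/10000)^α = 0.21.
α = ln(0.21) / ln(4408/10000) = -1.560648/-0.819164 ≈ 1.905.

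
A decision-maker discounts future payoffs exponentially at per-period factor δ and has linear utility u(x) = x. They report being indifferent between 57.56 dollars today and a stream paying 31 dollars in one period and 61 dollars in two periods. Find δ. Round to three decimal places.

δ ≈ 0.750

The stream is worth 31δ + 61δ² today, so 31δ + 61δ² = 57.56.
So 61δ² + 31δ − 57.56 = 0.
δ = (−31 + √(31² + 4·61·57.56)) / (2·61) = (−31 + √15005.64) / 122 ≈ 0.750.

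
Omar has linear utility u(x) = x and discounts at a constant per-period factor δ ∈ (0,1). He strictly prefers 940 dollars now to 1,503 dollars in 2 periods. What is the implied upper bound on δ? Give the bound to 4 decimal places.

δ < 0.7908

The preference means 940 > δ^2·1503.
So δ^2 < 940/1503 = 0.62542; taking the square root of both positive sides preserves the inequality.
δ < 0.62542^(1/2) = 0.7908.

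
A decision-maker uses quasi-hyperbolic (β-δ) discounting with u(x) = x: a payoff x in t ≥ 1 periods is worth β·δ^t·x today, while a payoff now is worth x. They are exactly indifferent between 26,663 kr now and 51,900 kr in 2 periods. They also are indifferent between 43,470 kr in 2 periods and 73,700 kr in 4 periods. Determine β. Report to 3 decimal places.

β ≈ 0.871

The second indifference involves only future payoffs, so β cancels: β·δ^2·43470 = β·δ^4·73700, giving δ^2 = 43470/73700 = 0.58982, so δ = 0.76800.
Substituting δ into 26663 = β·δ^2·51900: β = 26663/(30611.845) ≈ 0.871.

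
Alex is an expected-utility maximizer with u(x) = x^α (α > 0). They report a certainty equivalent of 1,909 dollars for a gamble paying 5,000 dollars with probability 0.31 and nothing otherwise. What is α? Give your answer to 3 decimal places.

The lottery's expected utility is 0.31·u(5000) + 0.69·u(0) = 0.31·5000^α (since u(0) = 0 for α > 0).
Equating: 1909^α = 0.31·5000^α, i.e. 0.3818^α = 0.31.
Take logs: α = ln 0.31 / ln(1909/5000) ≈ 1.21636.

α ≈ 1.216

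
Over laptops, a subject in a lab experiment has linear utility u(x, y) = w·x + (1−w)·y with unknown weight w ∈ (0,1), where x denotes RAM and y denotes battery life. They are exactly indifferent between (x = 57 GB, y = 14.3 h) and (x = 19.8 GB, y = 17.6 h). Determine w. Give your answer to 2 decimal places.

w = 0.08

Indifference: w·57 + (1−w)·14.3 = w·19.8 + (1−w)·17.6.
w·(57−19.8) = (1−w)·(17.6−14.3), i.e. w·37.2 = (1−w)·3.3.
Hence w = 3.3/(37.2+3.3) = 3.3/40.5 = 0.08.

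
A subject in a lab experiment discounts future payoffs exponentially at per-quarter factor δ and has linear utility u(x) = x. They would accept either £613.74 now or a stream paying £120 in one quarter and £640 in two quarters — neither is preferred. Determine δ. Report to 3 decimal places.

The stream is worth 120δ + 640δ² today, so 120δ + 640δ² = 613.74.
That is, 640δ² + 120δ − 613.74 = 0, a quadratic in δ.
The positive root is δ = [−120 + √(120² + 4·640·613.74)] / (2·640) = (−120 + 1259.196)/1280 ≈ 0.890.

δ ≈ 0.890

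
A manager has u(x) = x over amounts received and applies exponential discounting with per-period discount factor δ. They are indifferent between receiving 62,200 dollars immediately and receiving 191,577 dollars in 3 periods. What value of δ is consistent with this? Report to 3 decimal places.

δ ≈ 0.687

The payoff in 3 periods is discounted by δ^3, so u(62200) = δ^3·u(191577) and δ^3 = u(62200)/u(191577).
With u(x) = x: δ^3 = 62200/191577 = 0.32467.
Taking the cube root: δ = 0.32467^(1/3) ≈ 0.687.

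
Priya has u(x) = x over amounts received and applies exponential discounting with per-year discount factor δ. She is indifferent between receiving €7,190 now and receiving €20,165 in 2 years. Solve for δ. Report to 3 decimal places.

Equating discounted utilities: u(7190) = δ^2·u(20165) ⇒ δ^2 = u(7190)/u(20165).
With u(x) = x: δ^2 = 7190/20165 = 0.35656.
Hence δ = (0.35656)^(1/2) = 0.59713.

δ ≈ 0.597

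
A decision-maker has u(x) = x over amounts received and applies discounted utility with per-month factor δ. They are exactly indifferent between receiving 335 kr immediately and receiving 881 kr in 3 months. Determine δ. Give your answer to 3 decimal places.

Indifference means u(335) = δ^3 · u(881), so δ^3 = u(335)/u(881).
With u(x) = x: δ^3 = 335/881 = 0.38025.
Taking the cube root: δ = 0.38025^(1/3) ≈ 0.724.

δ ≈ 0.724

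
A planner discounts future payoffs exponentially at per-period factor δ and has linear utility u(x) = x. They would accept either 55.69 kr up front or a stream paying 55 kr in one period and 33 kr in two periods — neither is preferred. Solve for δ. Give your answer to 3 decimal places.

The stream is worth 55δ + 33δ² today, so 55δ + 33δ² = 55.69.
That is, 33δ² + 55δ − 55.69 = 0, a quadratic in δ.
δ = (−55 + √(55² + 4·33·55.69)) / (2·33) = (−55 + √10376.08) / 66 ≈ 0.710.

δ ≈ 0.710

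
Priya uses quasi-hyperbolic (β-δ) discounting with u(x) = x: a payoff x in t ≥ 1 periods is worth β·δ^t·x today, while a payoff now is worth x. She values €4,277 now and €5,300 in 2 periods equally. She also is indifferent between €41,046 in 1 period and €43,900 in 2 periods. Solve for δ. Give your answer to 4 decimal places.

The second indifference involves only future payoffs, so β cancels: β·δ^1·41046 = β·δ^2·43900, giving δ = 41046/43900 = 0.93499.

δ ≈ 0.9350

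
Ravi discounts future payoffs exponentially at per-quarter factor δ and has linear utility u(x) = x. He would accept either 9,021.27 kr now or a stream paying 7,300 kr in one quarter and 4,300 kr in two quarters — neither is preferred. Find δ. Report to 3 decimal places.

Present value of the stream is 7300·δ + 4300·δ². Indifference gives 7300δ + 4300δ² = 9021.27.
That is, 4300δ² + 7300δ − 9021.27 = 0, a quadratic in δ.
By the quadratic formula (taking the positive root), δ = (−7300 + √208455844.00) / 8600 ≈ 0.830.

δ ≈ 0.830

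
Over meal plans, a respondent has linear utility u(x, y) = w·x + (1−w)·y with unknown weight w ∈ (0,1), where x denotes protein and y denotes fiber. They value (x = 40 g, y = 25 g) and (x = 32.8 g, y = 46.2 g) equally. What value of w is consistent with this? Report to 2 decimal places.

w = 0.75

u(40,25) = u(32.8,46.2) means w·40 + (1−w)·25 = w·32.8 + (1−w)·46.2.
w·(40−32.8) = (1−w)·(46.2−25), i.e. w·7.2 = (1−w)·21.2.
Hence w = 21.2/(7.2+21.2) = 21.2/28.4 = 0.75.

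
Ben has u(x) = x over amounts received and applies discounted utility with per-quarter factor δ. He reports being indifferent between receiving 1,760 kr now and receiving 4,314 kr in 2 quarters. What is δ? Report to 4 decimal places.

Equating discounted utilities: u(1760) = δ^2·u(4314) ⇒ δ^2 = u(1760)/u(4314).
With u(x) = x: δ^2 = 1760/4314 = 0.40797.
Hence δ = (0.40797)^(1/2) = 0.638728.

δ ≈ 0.6387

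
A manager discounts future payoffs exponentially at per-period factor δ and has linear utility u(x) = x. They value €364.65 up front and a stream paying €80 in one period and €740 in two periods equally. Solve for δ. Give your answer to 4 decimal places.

δ ≈ 0.6500

The stream is worth 80δ + 740δ² today, so 80δ + 740δ² = 364.65.
Rearranged: 740δ² + 80δ − 364.65 = 0.
By the quadratic formula (taking the positive root), δ = (−80 + √1085764.00) / 1480 ≈ 0.6500.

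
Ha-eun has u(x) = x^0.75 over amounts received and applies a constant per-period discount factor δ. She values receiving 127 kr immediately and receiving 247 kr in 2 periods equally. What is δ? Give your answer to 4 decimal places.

δ ≈ 0.7792

Equating discounted utilities: u(127) = δ^2·u(247) ⇒ δ^2 = u(127)/u(247).
With u(x) = x^0.75: δ^2 = 127^0.75/247^0.75 = (127/247)^0.75 = 0.60720.
Taking the square root: δ = 0.60720^(1/2) ≈ 0.7792.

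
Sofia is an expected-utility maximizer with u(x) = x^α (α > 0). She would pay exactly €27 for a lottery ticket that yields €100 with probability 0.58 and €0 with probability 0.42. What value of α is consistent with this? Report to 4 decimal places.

Since u(0) = 0, the lottery's EU is 0.58·100^α.
Equating: 27^α = 0.58·100^α, i.e. 0.2700^α = 0.58.
α = ln(0.58) / ln(27/100) = -0.5447272/-1.3093333 ≈ 0.4160.

α ≈ 0.4160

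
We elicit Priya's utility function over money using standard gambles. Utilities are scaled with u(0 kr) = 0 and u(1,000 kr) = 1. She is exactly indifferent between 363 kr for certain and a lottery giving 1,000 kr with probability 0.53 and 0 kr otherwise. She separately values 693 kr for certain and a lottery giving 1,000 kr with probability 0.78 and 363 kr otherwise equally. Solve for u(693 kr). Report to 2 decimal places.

0.90

First, u(363 kr) = 0.53·u(1,000 kr) + 0.47·u(0 kr) = 0.53.
Chaining: u(693 kr) = 0.78·1.00 + 0.22·0.53 = 0.8966.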